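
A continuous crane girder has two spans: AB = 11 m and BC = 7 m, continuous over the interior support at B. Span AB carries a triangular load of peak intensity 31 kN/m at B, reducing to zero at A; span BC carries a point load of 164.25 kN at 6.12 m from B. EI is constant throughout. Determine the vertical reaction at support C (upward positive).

R_C = 117.8 kN

Insert a hinge at B; M_B is the redundant, and each span becomes simply supported.
End slopes at the hinge B, treating each span as simply supported:
  span AB: triangular load, peak 31: w₀L³/(45EI) = 916.9/EI
  span BC: point load 164.25 at a = 6.12: Pab(L + b)/(6LEI) = 166/EI
  relative rotation θ_0 = (916.9 + 166)/EI = 1083/EI
A unit hogging moment at B produces rotation L₁/(3EI) + L₂/(3EI) = 6/EI.
Slope continuity at B: θ_0 = M_B·6/EI, so M_B = 1083/6 = 180.5 kN·m (hogging).
Span BC, ΣM about C: R_B^{BC}·7 = 144.5 + 180.5, so R_B^{BC} = 46.43 kN and R_C = 164.2 − 46.43 = 117.8 kN.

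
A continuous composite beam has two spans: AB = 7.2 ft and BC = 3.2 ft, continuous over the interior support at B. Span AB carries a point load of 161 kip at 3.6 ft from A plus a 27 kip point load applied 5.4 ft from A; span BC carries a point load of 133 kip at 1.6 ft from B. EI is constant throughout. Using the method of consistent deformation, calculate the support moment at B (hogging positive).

M_B = 197.1 kip·ft

Release continuity at B by inserting a hinge; the redundant is the internal moment M_B. The primary structure is two simply-supported spans AB and BC.
Rotations at B on the released spans (each span's end-slope, ×1/EI):
  span AB: point load 161 at a = 3.6: Pab(L + a)/(6LEI) = 521.6/EI
  span AB: point load 27 at a = 5.4: Pab(L + a)/(6LEI) = 76.55/EI
  span BC: point load 133 at a = 1.6: Pab(L + b)/(6LEI) = 85.12/EI
  relative rotation θ_0 = (598.2 + 85.12)/EI = 683.3/EI
A unit hogging moment at B produces rotation L₁/(3EI) + L₂/(3EI) = 3.467/EI.
Slope continuity at B: θ_0 = M_B·3.467/EI, so M_B = 683.3/3.467 = 197.1 kip·ft (hogging).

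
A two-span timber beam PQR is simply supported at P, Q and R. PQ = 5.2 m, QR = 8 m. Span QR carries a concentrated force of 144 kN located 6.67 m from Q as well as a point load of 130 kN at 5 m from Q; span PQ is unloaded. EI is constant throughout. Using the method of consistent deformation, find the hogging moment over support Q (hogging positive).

Release continuity at Q by inserting a hinge; the redundant is the internal moment M_Q. The primary structure is two simply-supported spans PQ and QR.
Discontinuity in slope at Q on the released structure — sum the simple-span end rotations:
  span QR: point load 144 at a = 6.67: Pab(L + b)/(6LEI) = 248.3/EI
  span QR: point load 130 at a = 5: Pab(L + b)/(6LEI) = 446.9/EI
  relative rotation θ_0 = (0 + 695.2)/EI = 695.2/EI
A unit hogging moment at Q produces rotation L₁/(3EI) + L₂/(3EI) = 4.4/EI.
Slope continuity at Q: θ_0 = M_Q·4.4/EI, so M_Q = 695.2/4.4 = 158 kN·m (hogging).

M_Q = 158 kN·m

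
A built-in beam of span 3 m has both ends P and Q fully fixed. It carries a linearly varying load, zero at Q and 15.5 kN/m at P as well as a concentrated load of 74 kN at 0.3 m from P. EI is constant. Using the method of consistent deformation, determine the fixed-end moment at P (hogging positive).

M_P = 24.96 kN·m

Release both end moments; the primary structure is a simply-supported span PQ with redundants M_P and M_Q.
On the primary (simply-supported) span, the end slopes from the loading are:
  at P: triangular load, peak 15.5: w₀L³/(45EI) = 9.3/EI
  at Q: triangular load, peak 15.5: 7w₀L³/(360EI) = 8.137/EI
  at P: point load 74 at a = 0.3: Pab(L + b)/(6LEI) = 18.98/EI
  at Q: point load 74 at a = 0.3: Pab(L + a)/(6LEI) = 10.99/EI
  θ_P0 = 28.28/EI,  θ_Q0 = 19.13/EI
Flexibility coefficients: a unit moment at one end gives L/(3EI) there and L/(6EI) at the far end, so f₁₁ = f₂₂ = 1/EI and f₁₂ = f₂₁ = 0.5/EI.
Compatibility — zero rotation at each built-in end:
  1 M_P + 0.5 M_Q = 28.28
  0.5 M_P + 1 M_Q = 19.13
Solving the pair gives M_P = 24.96 kN·m and M_Q = 6.648 kN·m (hogging).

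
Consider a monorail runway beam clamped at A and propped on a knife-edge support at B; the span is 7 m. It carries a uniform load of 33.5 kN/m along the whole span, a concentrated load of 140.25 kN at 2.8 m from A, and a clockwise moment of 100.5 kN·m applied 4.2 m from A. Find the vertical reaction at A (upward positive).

Choose R_B as the redundant. The primary structure is the cantilever fixed at A.
Downward deflection at the released point B due to the loads:
  UDL 33.5: wL⁴/(8EI) = 10054/EI
  point load 140.25 at a = 2.8: Pa²(3L − a)/(6EI) = 3335/EI
  clockwise couple 100.5 at a = 4.2: M₀a(2L − a)/(2EI) = 2068/EI
  δ_0 = 15458/EI
Flexibility coefficient — unit upward force at B: δ_{BB} = L³/(3EI) = 114.3/EI.
Compatibility at B: δ_0 − R_B·δ_{BB} = 0, so R_B = 15458/114.3 = 135.2 kN.
Vertical equilibrium: R_A = ΣP − R_B = 374.8 − 135.2 = 239.6 kN.

R_A = 239.6 kN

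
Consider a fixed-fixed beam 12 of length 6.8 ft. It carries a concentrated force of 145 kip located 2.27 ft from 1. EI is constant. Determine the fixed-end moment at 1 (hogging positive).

M_1 = 146.1 kip·ft

Release both end moments; the primary structure is a simply-supported span 12 with redundants M_1 and M_2.
End rotations of the released simple span under the applied load (×1/EI):
  at 1: point load 145 at a = 2.27: Pab(L + b)/(6LEI) = 414.1/EI
  at 2: point load 145 at a = 2.27: Pab(L + a)/(6LEI) = 331.5/EI
  θ_10 = 414.1/EI,  θ_20 = 331.5/EI
Flexibility coefficients: a unit moment at one end gives L/(3EI) there and L/(6EI) at the far end, so f₁₁ = f₂₂ = 2.267/EI and f₁₂ = f₂₁ = 1.133/EI.
Compatibility — zero rotation at each built-in end:
  2.267 M_1 + 1.133 M_2 = 414.1
  1.133 M_1 + 2.267 M_2 = 331.5
Solving the pair gives M_1 = 146.1 kip·ft and M_2 = 73.2 kip·ft (hogging).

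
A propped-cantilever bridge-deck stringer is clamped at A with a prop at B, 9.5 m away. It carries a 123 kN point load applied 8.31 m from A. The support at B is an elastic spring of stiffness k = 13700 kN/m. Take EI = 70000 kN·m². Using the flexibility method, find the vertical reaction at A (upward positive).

R_A = 24.75 kN

Release the roller at B. Primary structure: cantilever fixed at A.
Deflection at B on the released cantilever, summing each load's contribution:
  point load 123 at a = 8.31: Pa²(3L − a)/(6EI) = 28582/EI
Tip deflection under a unit load at B: L³/(3EI) = 285.8/EI.
With EI = 70000 kN·m²: δ_0 = 0.40831 m and δ_{BB} = 0.004083 m/kN.
Compatibility — the spring shortens by R_B/k under the reaction it provides: δ_0 − R_B·δ_{BB} = R_B/k. With 1/k = 0.000073 m/kN, R_B = δ_0 / (δ_{BB} + 1/k) = 0.40831 / (0.004083 + 0.000073) = 98.25 kN.
Vertical equilibrium: R_A = ΣP − R_B = 123 − 98.25 = 24.75 kN.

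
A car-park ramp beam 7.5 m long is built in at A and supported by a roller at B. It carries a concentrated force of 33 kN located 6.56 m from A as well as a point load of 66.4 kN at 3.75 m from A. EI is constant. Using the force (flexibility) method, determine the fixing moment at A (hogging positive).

M_A = 108.6 kN·m

Remove the prop at B; the released (primary) structure is a cantilever built in at A.
Primary-structure tip deflection at B by superposition:
  point load 33 at a = 6.56: Pa²(3L − a)/(6EI) = 3773/EI
  point load 66.4 at a = 3.75: Pa²(3L − a)/(6EI) = 2918/EI
  δ_0 = 6691/EI
Flexibility coefficient — unit upward force at B: δ_{BB} = L³/(3EI) = 140.6/EI.
The prop prevents deflection at B: R_B = δ_0/δ_{BB} = 6691/140.6 = 47.58 kN.
Moment equilibrium about A: M_A = Σ(load moments about A) − R_B·L = 465.5 − 47.58×7.5 = 108.6 kN·m.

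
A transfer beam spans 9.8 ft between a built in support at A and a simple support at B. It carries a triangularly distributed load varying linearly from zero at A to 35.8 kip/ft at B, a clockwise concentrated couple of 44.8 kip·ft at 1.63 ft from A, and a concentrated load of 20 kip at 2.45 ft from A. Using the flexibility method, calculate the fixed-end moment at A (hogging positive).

Remove the prop at B; the released (primary) structure is a cantilever built in at A.
Deflection at B on the released cantilever, summing each load's contribution:
  triangular load, peak 35.8 at the free end: 11w₀L⁴/(120EI) = 30269/EI
  clockwise couple 44.8 at a = 1.63: M₀a(2L − a)/(2EI) = 656.1/EI
  point load 20 at a = 2.45: Pa²(3L − a)/(6EI) = 539.2/EI
  δ_0 = 31464/EI
Flexibility coefficient — unit upward force at B: δ_{BB} = L³/(3EI) = 313.7/EI.
Compatibility at B: δ_0 − R_B·δ_{BB} = 0, so R_B = 31464/313.7 = 100.3 kip.
Moment equilibrium about A: M_A = Σ(load moments about A) − R_B·L = 1240 − 100.3×9.8 = 257 kip·ft.

M_A = 257 kip·ft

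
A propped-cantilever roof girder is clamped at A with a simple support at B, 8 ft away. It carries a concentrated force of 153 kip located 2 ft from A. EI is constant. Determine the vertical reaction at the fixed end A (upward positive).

Take the reaction at B as the redundant and release it; the primary structure is a cantilever fixed at A.
Downward deflection at the released point B due to the loads:
  point load 153 at a = 2: Pa²(3L − a)/(6EI) = 2244/EI
Flexibility coefficient — unit upward force at B: δ_{BB} = L³/(3EI) = 170.7/EI.
Compatibility at B: δ_0 − R_B·δ_{BB} = 0, so R_B = 2244/170.7 = 13.15 kip.
Vertical equilibrium: R_A = ΣP − R_B = 153 − 13.15 = 139.9 kip.

R_A = 139.9 kip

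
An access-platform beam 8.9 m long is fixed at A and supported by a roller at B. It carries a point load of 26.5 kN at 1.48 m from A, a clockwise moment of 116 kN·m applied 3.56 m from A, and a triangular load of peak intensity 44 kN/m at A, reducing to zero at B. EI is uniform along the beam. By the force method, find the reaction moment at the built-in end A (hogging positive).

M_A = 267 kN·m

Choose R_B as the redundant. The primary structure is the cantilever fixed at A.
Deflection at B on the released cantilever, summing each load's contribution:
  point load 26.5 at a = 1.48: Pa²(3L − a)/(6EI) = 244/EI
  clockwise couple 116 at a = 3.56: M₀a(2L − a)/(2EI) = 2940/EI
  triangular load, peak 44 at the fixed end: w₀L⁴/(30EI) = 9202/EI
  δ_0 = 12386/EI
Tip deflection under a unit load at B: L³/(3EI) = 235/EI.
Compatibility at B: δ_0 − R_B·δ_{BB} = 0, so R_B = 12386/235 = 52.71 kN.
Moment equilibrium about A: M_A = Σ(load moments about A) − R_B·L = 736.1 − 52.71×8.9 = 267 kN·m.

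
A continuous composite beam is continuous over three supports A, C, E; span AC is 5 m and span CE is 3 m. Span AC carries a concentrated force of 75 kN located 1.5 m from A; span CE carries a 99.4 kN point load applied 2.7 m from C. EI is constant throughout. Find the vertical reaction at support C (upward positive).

Take M_C as the redundant. Released structure: two simple spans AC and CE with a hinge at C.
End slopes at the hinge C, treating each span as simply supported:
  span AC: point load 75 at a = 1.5: Pab(L + a)/(6LEI) = 85.31/EI
  span CE: point load 99.4 at a = 2.7: Pab(L + b)/(6LEI) = 14.76/EI
  relative rotation θ_0 = (85.31 + 14.76)/EI = 100.1/EI
A unit hogging moment at C produces rotation L₁/(3EI) + L₂/(3EI) = 2.667/EI.
Compatibility: M_C·(L₁+L₂)/(3EI) = θ_0, giving M_C = 37.53 kN·m (hogging).
Span AC, ΣM about A with M_C applied at C: R_C^{AC}·5 = 112.5 + 37.53, so R_C^{AC} = 30.01 kN and R_A = 75 − 30.01 = 44.99 kN.
Span CE, ΣM about E: R_C^{CE}·3 = 29.82 + 37.53, so R_C^{CE} = 22.45 kN and R_E = 99.4 − 22.45 = 76.95 kN.
R_C = 30.01 + 22.45 = 52.45 kN.

R_C = 52.45 kN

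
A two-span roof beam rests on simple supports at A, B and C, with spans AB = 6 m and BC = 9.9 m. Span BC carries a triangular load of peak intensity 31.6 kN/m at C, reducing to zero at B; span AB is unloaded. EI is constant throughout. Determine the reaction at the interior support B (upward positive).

Take M_B as the redundant. Released structure: two simple spans AB and BC with a hinge at B.
Discontinuity in slope at B on the released structure — sum the simple-span end rotations:
  span BC: triangular load, peak 31.6: 7w₀L³/(360EI) = 596.2/EI
  relative rotation θ_0 = (0 + 596.2)/EI = 596.2/EI
A unit hogging moment at B produces rotation L₁/(3EI) + L₂/(3EI) = 5.3/EI.
Slope continuity at B: θ_0 = M_B·5.3/EI, so M_B = 596.2/5.3 = 112.5 kN·m (hogging).
Span AB, ΣM about A with M_B applied at B: R_B^{AB}·6 = 0 + 112.5, so R_B^{AB} = 18.75 kN and R_A = 0 − 18.75 = -18.75 kN.
Span BC, ΣM about C: R_B^{BC}·9.9 = 516.2 + 112.5, so R_B^{BC} = 63.5 kN and R_C = 156.4 − 63.5 = 92.92 kN.
R_B = 18.75 + 63.5 = 82.25 kN.

R_B = 82.25 kN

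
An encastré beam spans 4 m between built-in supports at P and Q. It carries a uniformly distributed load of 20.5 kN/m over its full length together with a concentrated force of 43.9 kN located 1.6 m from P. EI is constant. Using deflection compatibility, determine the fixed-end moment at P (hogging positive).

M_P = 52.62 kN·m

Take the two fixed-end moments M_P, M_Q as redundants; the released structure is the simple span PQ.
On the primary (simply-supported) span, the end slopes from the loading are:
  at P: UDL 20.5: wL³/(24EI) = 54.67/EI
  at Q: UDL 20.5: wL³/(24EI) = 54.67/EI
  at P: point load 43.9 at a = 1.6: Pab(L + b)/(6LEI) = 44.95/EI
  at Q: point load 43.9 at a = 1.6: Pab(L + a)/(6LEI) = 39.33/EI
  θ_P0 = 99.62/EI,  θ_Q0 = 94/EI
Flexibility coefficients: a unit moment at one end gives L/(3EI) there and L/(6EI) at the far end, so f₁₁ = f₂₂ = 1.333/EI and f₁₂ = f₂₁ = 0.6667/EI.
Compatibility — zero rotation at each built-in end:
  1.333 M_P + 0.6667 M_Q = 99.62
  0.6667 M_P + 1.333 M_Q = 94
Solving the pair gives M_P = 52.62 kN·m and M_Q = 44.19 kN·m (hogging).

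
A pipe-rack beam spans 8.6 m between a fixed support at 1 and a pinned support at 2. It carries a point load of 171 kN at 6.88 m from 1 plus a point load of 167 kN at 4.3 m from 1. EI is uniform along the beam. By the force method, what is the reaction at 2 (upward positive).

Release the roller at 2. Primary structure: cantilever fixed at 1.
Deflection at 2 on the released cantilever, summing each load's contribution:
  point load 171 at a = 6.88: Pa²(3L − a)/(6EI) = 25524/EI
  point load 167 at a = 4.3: Pa²(3L − a)/(6EI) = 11065/EI
  δ_0 = 36588/EI
Flexibility coefficient — unit upward force at 2: δ_{22} = L³/(3EI) = 212/EI.
Compatibility at 2: δ_0 − R_2·δ_{22} = 0, so R_2 = 36588/212 = 172.6 kN.

R_2 = 172.6 kN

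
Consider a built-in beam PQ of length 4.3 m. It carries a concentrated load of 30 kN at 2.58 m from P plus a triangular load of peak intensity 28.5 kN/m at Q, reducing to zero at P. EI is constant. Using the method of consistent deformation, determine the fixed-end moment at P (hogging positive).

Take the two fixed-end moments M_P, M_Q as redundants; the released structure is the simple span PQ.
Simple-span end rotations at P and Q under the given loads:
  at P: point load 30 at a = 2.58: Pab(L + b)/(6LEI) = 31.06/EI
  at Q: point load 30 at a = 2.58: Pab(L + a)/(6LEI) = 35.5/EI
  at P: triangular load, peak 28.5: 7w₀L³/(360EI) = 44.06/EI
  at Q: triangular load, peak 28.5: w₀L³/(45EI) = 50.35/EI
  θ_P0 = 75.12/EI,  θ_Q0 = 85.86/EI
Flexibility coefficients: a unit moment at one end gives L/(3EI) there and L/(6EI) at the far end, so f₁₁ = f₂₂ = 1.433/EI and f₁₂ = f₂₁ = 0.7167/EI.
Compatibility — zero rotation at each built-in end:
  1.433 M_P + 0.7167 M_Q = 75.12
  0.7167 M_P + 1.433 M_Q = 85.86
Solving the pair gives M_P = 29.95 kN·m and M_Q = 44.92 kN·m (hogging).

M_P = 29.95 kN·m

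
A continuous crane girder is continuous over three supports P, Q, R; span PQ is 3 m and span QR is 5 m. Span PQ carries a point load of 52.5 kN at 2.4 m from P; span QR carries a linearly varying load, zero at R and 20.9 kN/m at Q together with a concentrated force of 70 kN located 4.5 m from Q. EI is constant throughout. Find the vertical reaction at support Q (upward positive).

R_Q = 105.8 kN

Release continuity at Q by inserting a hinge; the redundant is the internal moment M_Q. The primary structure is two simply-supported spans PQ and QR.
Discontinuity in slope at Q on the released structure — sum the simple-span end rotations:
  span PQ: point load 52.5 at a = 2.4: Pab(L + a)/(6LEI) = 22.68/EI
  span QR: triangular load, peak 20.9: w₀L³/(45EI) = 58.06/EI
  span QR: point load 70 at a = 4.5: Pab(L + b)/(6LEI) = 28.88/EI
  relative rotation θ_0 = (22.68 + 86.93)/EI = 109.6/EI
A unit hogging moment at Q produces rotation L₁/(3EI) + L₂/(3EI) = 2.667/EI.
Compatibility: M_Q·(L₁+L₂)/(3EI) = θ_0, giving M_Q = 41.1 kN·m (hogging).
Span PQ, ΣM about P with M_Q applied at Q: R_Q^{PQ}·3 = 126 + 41.1, so R_Q^{PQ} = 55.7 kN and R_P = 52.5 − 55.7 = -3.201 kN.
Span QR, ΣM about R: R_Q^{QR}·5 = 209.2 + 41.1, so R_Q^{QR} = 50.05 kN and R_R = 122.2 − 50.05 = 72.2 kN.
R_Q = 55.7 + 50.05 = 105.8 kN.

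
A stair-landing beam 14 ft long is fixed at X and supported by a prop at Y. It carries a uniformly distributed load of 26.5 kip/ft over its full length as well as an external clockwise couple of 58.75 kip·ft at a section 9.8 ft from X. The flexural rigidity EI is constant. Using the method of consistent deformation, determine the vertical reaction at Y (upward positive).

R_Y = 144.9 kip

Choose R_Y as the redundant. The primary structure is the cantilever fixed at X.
Downward deflection at the released point Y due to the loads:
  UDL 26.5: wL⁴/(8EI) = 127253/EI
  clockwise couple 58.75 at a = 9.8: M₀a(2L − a)/(2EI) = 5239/EI
  δ_0 = 132492/EI
Tip deflection under a unit load at Y: L³/(3EI) = 914.7/EI.
The prop prevents deflection at Y: R_Y = δ_0/δ_{YY} = 132492/914.7 = 144.9 kip.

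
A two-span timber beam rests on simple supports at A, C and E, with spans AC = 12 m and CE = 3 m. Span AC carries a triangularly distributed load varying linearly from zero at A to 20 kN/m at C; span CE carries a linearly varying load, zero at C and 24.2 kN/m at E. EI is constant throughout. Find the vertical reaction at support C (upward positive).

R_C = 157.2 kN

Insert a hinge at C; M_C is the redundant, and each span becomes simply supported.
End slopes at the hinge C, treating each span as simply supported:
  span AC: triangular load, peak 20: w₀L³/(45EI) = 768/EI
  span CE: triangular load, peak 24.2: 7w₀L³/(360EI) = 12.71/EI
  relative rotation θ_0 = (768 + 12.71)/EI = 780.7/EI
A unit hogging moment at C produces rotation L₁/(3EI) + L₂/(3EI) = 5/EI.
Slope continuity at C: θ_0 = M_C·5/EI, so M_C = 780.7/5 = 156.1 kN·m (hogging).
Span AC, ΣM about A with M_C applied at C: R_C^{AC}·12 = 960 + 156.1, so R_C^{AC} = 93.01 kN and R_A = 120 − 93.01 = 26.99 kN.
Span CE, ΣM about E: R_C^{CE}·3 = 36.3 + 156.1, so R_C^{CE} = 64.15 kN and R_E = 36.3 − 64.15 = -27.85 kN.
R_C = 93.01 + 64.15 = 157.2 kN.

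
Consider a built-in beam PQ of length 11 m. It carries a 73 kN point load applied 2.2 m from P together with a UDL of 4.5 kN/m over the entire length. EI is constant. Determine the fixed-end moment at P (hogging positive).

Take the two fixed-end moments M_P, M_Q as redundants; the released structure is the simple span PQ.
Simple-span end rotations at P and Q under the given loads:
  at P: point load 73 at a = 2.2: Pab(L + b)/(6LEI) = 424/EI
  at Q: point load 73 at a = 2.2: Pab(L + a)/(6LEI) = 282.7/EI
  at P: UDL 4.5: wL³/(24EI) = 249.6/EI
  at Q: UDL 4.5: wL³/(24EI) = 249.6/EI
  θ_P0 = 673.5/EI,  θ_Q0 = 532.2/EI
Flexibility coefficients: a unit moment at one end gives L/(3EI) there and L/(6EI) at the far end, so f₁₁ = f₂₂ = 3.667/EI and f₁₂ = f₂₁ = 1.833/EI.
Compatibility — zero rotation at each built-in end:
  3.667 M_P + 1.833 M_Q = 673.5
  1.833 M_P + 3.667 M_Q = 532.2
Solving the pair gives M_P = 148.2 kN·m and M_Q = 71.07 kN·m (hogging).

M_P = 148.2 kN·m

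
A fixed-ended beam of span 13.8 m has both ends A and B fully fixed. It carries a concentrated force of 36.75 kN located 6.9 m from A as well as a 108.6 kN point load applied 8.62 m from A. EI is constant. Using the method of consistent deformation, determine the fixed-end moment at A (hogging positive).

M_A = 195.3 kN·m

Release both end moments; the primary structure is a simply-supported span AB with redundants M_A and M_B.
End rotations of the released simple span under the applied load (×1/EI):
  at A: point load 36.75 at a = 6.9: Pab(L + b)/(6LEI) = 437.4/EI
  at B: point load 36.75 at a = 6.9: Pab(L + a)/(6LEI) = 437.4/EI
  at A: point load 108.6 at a = 8.62: Pab(L + b)/(6LEI) = 1112/EI
  at B: point load 108.6 at a = 8.62: Pab(L + a)/(6LEI) = 1313/EI
  θ_A0 = 1549/EI,  θ_B0 = 1750/EI
Flexibility coefficients: a unit moment at one end gives L/(3EI) there and L/(6EI) at the far end, so f₁₁ = f₂₂ = 4.6/EI and f₁₂ = f₂₁ = 2.3/EI.
Compatibility — zero rotation at each built-in end:
  4.6 M_A + 2.3 M_B = 1549
  2.3 M_A + 4.6 M_B = 1750
Solving the pair gives M_A = 195.3 kN·m and M_B = 282.9 kN·m (hogging).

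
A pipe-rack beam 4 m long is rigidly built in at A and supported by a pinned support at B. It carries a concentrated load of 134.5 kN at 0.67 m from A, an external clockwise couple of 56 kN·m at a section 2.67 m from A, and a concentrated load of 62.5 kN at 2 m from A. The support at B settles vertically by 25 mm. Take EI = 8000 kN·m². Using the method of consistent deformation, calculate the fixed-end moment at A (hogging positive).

Choose R_B as the redundant. The primary structure is the cantilever fixed at A.
Downward deflection at the released point B due to the loads:
  point load 134.5 at a = 0.67: Pa²(3L − a)/(6EI) = 114/EI
  clockwise couple 56 at a = 2.67: M₀a(2L − a)/(2EI) = 398.5/EI
  point load 62.5 at a = 2: Pa²(3L − a)/(6EI) = 416.7/EI
  δ_0 = 929.1/EI
Flexibility coefficient — unit upward force at B: δ_{BB} = L³/(3EI) = 21.33/EI.
With EI = 8000 kN·m²: δ_0 = 0.11614 m and δ_{BB} = 0.002667 m/kN.
Compatibility — the beam at B must follow the support down by 0.025 m: δ_0 − R_B·δ_{BB} = 0.025, so R_B = (0.11614 − 0.025)/0.002667 = 34.18 kN.
Moment equilibrium about A: M_A = Σ(load moments about A) − R_B·L = 271.1 − 34.18×4 = 134.4 kN·m.

M_A = 134.4 kN·m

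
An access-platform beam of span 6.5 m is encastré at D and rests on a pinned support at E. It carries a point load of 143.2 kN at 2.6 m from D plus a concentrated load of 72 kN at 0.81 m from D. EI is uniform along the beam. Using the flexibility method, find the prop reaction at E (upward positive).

Remove the prop at E; the released (primary) structure is a cantilever built in at D.
Downward deflection at the released point E due to the loads:
  point load 143.2 at a = 2.6: Pa²(3L − a)/(6EI) = 2727/EI
  point load 72 at a = 0.81: Pa²(3L − a)/(6EI) = 147.2/EI
  δ_0 = 2874/EI
Tip deflection under a unit load at E: L³/(3EI) = 91.54/EI.
The prop prevents deflection at E: R_E = δ_0/δ_{EE} = 2874/91.54 = 31.39 kN.

R_E = 31.39 kN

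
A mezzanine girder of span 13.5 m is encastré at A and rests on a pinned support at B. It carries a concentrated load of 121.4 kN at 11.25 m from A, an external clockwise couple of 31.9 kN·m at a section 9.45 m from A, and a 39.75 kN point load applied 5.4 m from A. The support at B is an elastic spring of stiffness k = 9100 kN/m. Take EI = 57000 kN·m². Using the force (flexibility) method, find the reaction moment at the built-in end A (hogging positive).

Choose R_B as the redundant. The primary structure is the cantilever fixed at A.
Primary-structure tip deflection at B by superposition:
  point load 121.4 at a = 11.25: Pa²(3L − a)/(6EI) = 74903/EI
  clockwise couple 31.9 at a = 9.45: M₀a(2L − a)/(2EI) = 2645/EI
  point load 39.75 at a = 5.4: Pa²(3L − a)/(6EI) = 6781/EI
  δ_0 = 84329/EI
Tip deflection under a unit load at B: L³/(3EI) = 820.1/EI.
With EI = 57000 kN·m²: δ_0 = 1.4795 m and δ_{BB} = 0.014388 m/kN.
Compatibility — the spring shortens by R_B/k under the reaction it provides: δ_0 − R_B·δ_{BB} = R_B/k. With 1/k = 0.00011 m/kN, R_B = δ_0 / (δ_{BB} + 1/k) = 1.4795 / (0.014388 + 0.00011) = 102 kN.
Moment equilibrium about A: M_A = Σ(load moments about A) − R_B·L = 1612 − 102×13.5 = 234.7 kN·m.

M_A = 234.7 kN·m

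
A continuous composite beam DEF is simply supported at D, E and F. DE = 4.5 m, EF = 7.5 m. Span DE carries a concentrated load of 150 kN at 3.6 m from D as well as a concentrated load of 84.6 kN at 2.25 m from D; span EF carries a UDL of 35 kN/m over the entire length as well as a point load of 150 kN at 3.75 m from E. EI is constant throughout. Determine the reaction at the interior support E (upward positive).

R_E = 492.6 kN

Release continuity at E by inserting a hinge; the redundant is the internal moment M_E. The primary structure is two simply-supported spans DE and EF.
End slopes at the hinge E, treating each span as simply supported:
  span DE: point load 150 at a = 3.6: Pab(L + a)/(6LEI) = 145.8/EI
  span DE: point load 84.6 at a = 2.25: Pab(L + a)/(6LEI) = 107.1/EI
  span EF: UDL 35: wL³/(24EI) = 615.2/EI
  span EF: point load 150 at a = 3.75: Pab(L + b)/(6LEI) = 527.3/EI
  relative rotation θ_0 = (252.9 + 1143)/EI = 1395/EI
A unit hogging moment at E produces rotation L₁/(3EI) + L₂/(3EI) = 4/EI.
Slope continuity at E: θ_0 = M_E·4/EI, so M_E = 1395/4 = 348.9 kN·m (hogging).
Span DE, ΣM about D with M_E applied at E: R_E^{DE}·4.5 = 730.4 + 348.9, so R_E^{DE} = 239.8 kN and R_D = 234.6 − 239.8 = -5.225 kN.
Span EF, ΣM about F: R_E^{EF}·7.5 = 1547 + 348.9, so R_E^{EF} = 252.8 kN and R_F = 412.5 − 252.8 = 159.7 kN.
R_E = 239.8 + 252.8 = 492.6 kN.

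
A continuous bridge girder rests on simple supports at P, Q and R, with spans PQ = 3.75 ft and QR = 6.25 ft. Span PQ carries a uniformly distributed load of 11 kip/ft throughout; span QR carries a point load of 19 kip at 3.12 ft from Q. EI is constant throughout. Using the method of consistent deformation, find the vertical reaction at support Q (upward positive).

R_Q = 39.17 kip

Release continuity at Q by inserting a hinge; the redundant is the internal moment M_Q. The primary structure is two simply-supported spans PQ and QR.
Discontinuity in slope at Q on the released structure — sum the simple-span end rotations:
  span PQ: UDL 11: wL³/(24EI) = 24.17/EI
  span QR: point load 19 at a = 3.12: Pab(L + b)/(6LEI) = 46.41/EI
  relative rotation θ_0 = (24.17 + 46.41)/EI = 70.58/EI
A unit hogging moment at Q produces rotation L₁/(3EI) + L₂/(3EI) = 3.333/EI.
Slope continuity at Q: θ_0 = M_Q·3.333/EI, so M_Q = 70.58/3.333 = 21.17 kip·ft (hogging).
Span PQ, ΣM about P with M_Q applied at Q: R_Q^{PQ}·3.75 = 77.34 + 21.17, so R_Q^{PQ} = 26.27 kip and R_P = 41.25 − 26.27 = 14.98 kip.
Span QR, ΣM about R: R_Q^{QR}·6.25 = 59.47 + 21.17, so R_Q^{QR} = 12.9 kip and R_R = 19 − 12.9 = 6.097 kip.
R_Q = 26.27 + 12.9 = 39.17 kip.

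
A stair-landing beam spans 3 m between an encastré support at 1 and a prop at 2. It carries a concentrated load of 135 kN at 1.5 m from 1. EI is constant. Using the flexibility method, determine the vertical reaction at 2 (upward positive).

R_2 = 42.19 kN

Release the roller at 2. Primary structure: cantilever fixed at 1.
Free-end deflection of the primary structure under the applied loading (downward +):
  point load 135 at a = 1.5: Pa²(3L − a)/(6EI) = 379.7/EI
Flexibility coefficient — unit upward force at 2: δ_{22} = L³/(3EI) = 9/EI.
Compatibility at 2: δ_0 − R_2·δ_{22} = 0, so R_2 = 379.7/9 = 42.19 kN.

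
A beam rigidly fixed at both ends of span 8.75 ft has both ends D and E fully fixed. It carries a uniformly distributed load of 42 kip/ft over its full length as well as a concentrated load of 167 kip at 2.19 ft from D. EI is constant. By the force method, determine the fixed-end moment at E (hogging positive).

M_E = 336.6 kip·ft

Release both end moments; the primary structure is a simply-supported span DE with redundants M_D and M_E.
End rotations of the released simple span under the applied load (×1/EI):
  at D: UDL 42: wL³/(24EI) = 1172/EI
  at E: UDL 42: wL³/(24EI) = 1172/EI
  at D: point load 167 at a = 2.19: Pab(L + b)/(6LEI) = 699.6/EI
  at E: point load 167 at a = 2.19: Pab(L + a)/(6LEI) = 499.9/EI
  θ_D0 = 1872/EI,  θ_E0 = 1672/EI
Flexibility coefficients: a unit moment at one end gives L/(3EI) there and L/(6EI) at the far end, so f₁₁ = f₂₂ = 2.917/EI and f₁₂ = f₂₁ = 1.458/EI.
Compatibility — zero rotation at each built-in end:
  2.917 M_D + 1.458 M_E = 1872
  1.458 M_D + 2.917 M_E = 1672
Solving the pair gives M_D = 473.5 kip·ft and M_E = 336.6 kip·ft (hogging).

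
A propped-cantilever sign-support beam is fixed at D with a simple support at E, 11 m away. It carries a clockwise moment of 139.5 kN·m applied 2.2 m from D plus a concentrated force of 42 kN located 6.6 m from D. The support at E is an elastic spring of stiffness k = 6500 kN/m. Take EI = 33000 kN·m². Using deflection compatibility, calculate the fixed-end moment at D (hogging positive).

Take the reaction at E as the redundant and release it; the primary structure is a cantilever fixed at D.
Primary-structure tip deflection at E by superposition:
  clockwise couple 139.5 at a = 2.2: M₀a(2L − a)/(2EI) = 3038/EI
  point load 42 at a = 6.6: Pa²(3L − a)/(6EI) = 8050/EI
  δ_0 = 11088/EI
Flexibility coefficient — unit upward force at E: δ_{EE} = L³/(3EI) = 443.7/EI.
With EI = 33000 kN·m²: δ_0 = 0.33601 m and δ_{EE} = 0.013444 m/kN.
Compatibility — the spring shortens by R_E/k under the reaction it provides: δ_0 − R_E·δ_{EE} = R_E/k. With 1/k = 0.000154 m/kN, R_E = δ_0 / (δ_{EE} + 1/k) = 0.33601 / (0.013444 + 0.000154) = 24.71 kN.
Moment equilibrium about D: M_D = Σ(load moments about D) − R_E·L = 416.7 − 24.71×11 = 144.9 kN·m.

M_D = 144.9 kN·m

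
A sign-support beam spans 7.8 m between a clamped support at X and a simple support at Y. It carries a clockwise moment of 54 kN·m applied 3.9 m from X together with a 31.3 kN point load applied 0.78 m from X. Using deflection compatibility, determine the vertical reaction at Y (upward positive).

Take the reaction at Y as the redundant and release it; the primary structure is a cantilever fixed at X.
Deflection at Y on the released cantilever, summing each load's contribution:
  clockwise couple 54 at a = 3.9: M₀a(2L − a)/(2EI) = 1232/EI
  point load 31.3 at a = 0.78: Pa²(3L − a)/(6EI) = 71.79/EI
  δ_0 = 1304/EI
Flexibility coefficient — unit upward force at Y: δ_{YY} = L³/(3EI) = 158.2/EI.
The prop prevents deflection at Y: R_Y = δ_0/δ_{YY} = 1304/158.2 = 8.242 kN.

R_Y = 8.242 kN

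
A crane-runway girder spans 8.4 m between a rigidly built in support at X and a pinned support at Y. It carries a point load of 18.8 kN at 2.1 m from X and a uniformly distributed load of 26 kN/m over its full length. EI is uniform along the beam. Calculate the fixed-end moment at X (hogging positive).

Take the reaction at Y as the redundant and release it; the primary structure is a cantilever fixed at X.
Downward deflection at the released point Y due to the loads:
  point load 18.8 at a = 2.1: Pa²(3L − a)/(6EI) = 319.2/EI
  UDL 26: wL⁴/(8EI) = 16181/EI
  δ_0 = 16500/EI
Flexibility coefficient — unit upward force at Y: δ_{YY} = L³/(3EI) = 197.6/EI.
Compatibility at Y: δ_0 − R_Y·δ_{YY} = 0, so R_Y = 16500/197.6 = 83.52 kN.
Moment equilibrium about X: M_X = Σ(load moments about X) − R_Y·L = 956.8 − 83.52×8.4 = 255.2 kN·m.

M_X = 255.2 kN·m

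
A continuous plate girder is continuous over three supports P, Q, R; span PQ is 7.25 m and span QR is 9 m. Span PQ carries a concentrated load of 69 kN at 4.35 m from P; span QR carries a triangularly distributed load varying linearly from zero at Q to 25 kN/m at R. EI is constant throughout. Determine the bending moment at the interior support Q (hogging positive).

M_Q = 108.3 kN·m

Take M_Q as the redundant. Released structure: two simple spans PQ and QR with a hinge at Q.
End slopes at the hinge Q, treating each span as simply supported:
  span PQ: point load 69 at a = 4.35: Pab(L + a)/(6LEI) = 232.1/EI
  span QR: triangular load, peak 25: 7w₀L³/(360EI) = 354.4/EI
  relative rotation θ_0 = (232.1 + 354.4)/EI = 586.5/EI
A unit hogging moment at Q produces rotation L₁/(3EI) + L₂/(3EI) = 5.417/EI.
Compatibility: M_Q·(L₁+L₂)/(3EI) = θ_0, giving M_Q = 108.3 kN·m (hogging).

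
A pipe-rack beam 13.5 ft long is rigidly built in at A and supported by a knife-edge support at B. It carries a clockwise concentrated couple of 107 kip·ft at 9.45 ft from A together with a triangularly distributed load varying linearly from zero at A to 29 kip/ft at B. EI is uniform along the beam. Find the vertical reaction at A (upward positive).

Remove the prop at B; the released (primary) structure is a cantilever built in at A.
Free-end deflection of the primary structure under the applied loading (downward +):
  clockwise couple 107 at a = 9.45: M₀a(2L − a)/(2EI) = 8873/EI
  triangular load, peak 29 at the free end: 11w₀L⁴/(120EI) = 88297/EI
  δ_0 = 97170/EI
Tip deflection under a unit load at B: L³/(3EI) = 820.1/EI.
The prop prevents deflection at B: R_B = δ_0/δ_{BB} = 97170/820.1 = 118.5 kip.
Vertical equilibrium: R_A = ΣP − R_B = 195.8 − 118.5 = 77.27 kip.

R_A = 77.27 kip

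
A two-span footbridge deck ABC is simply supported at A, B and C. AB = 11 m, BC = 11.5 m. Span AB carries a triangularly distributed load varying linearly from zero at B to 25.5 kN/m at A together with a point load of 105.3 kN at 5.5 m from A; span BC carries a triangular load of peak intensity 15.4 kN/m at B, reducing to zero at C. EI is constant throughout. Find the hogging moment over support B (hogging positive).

M_B = 263.6 kN·m

Insert a hinge at B; M_B is the redundant, and each span becomes simply supported.
Discontinuity in slope at B on the released structure — sum the simple-span end rotations:
  span AB: triangular load, peak 25.5: 7w₀L³/(360EI) = 660/EI
  span AB: point load 105.3 at a = 5.5: Pab(L + a)/(6LEI) = 796.3/EI
  span BC: triangular load, peak 15.4: w₀L³/(45EI) = 520.5/EI
  relative rotation θ_0 = (1456 + 520.5)/EI = 1977/EI
A unit hogging moment at B produces rotation L₁/(3EI) + L₂/(3EI) = 7.5/EI.
Compatibility: M_B·(L₁+L₂)/(3EI) = θ_0, giving M_B = 263.6 kN·m (hogging).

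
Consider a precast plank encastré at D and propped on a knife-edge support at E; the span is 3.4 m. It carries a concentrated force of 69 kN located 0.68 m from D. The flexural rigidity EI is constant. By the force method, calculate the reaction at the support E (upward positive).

R_E = 3.864 kN

Remove the prop at E; the released (primary) structure is a cantilever built in at D.
Free-end deflection of the primary structure under the applied loading (downward +):
  point load 69 at a = 0.68: Pa²(3L − a)/(6EI) = 50.62/EI
Flexibility coefficient — unit upward force at E: δ_{EE} = L³/(3EI) = 13.1/EI.
Compatibility at E: δ_0 − R_E·δ_{EE} = 0, so R_E = 50.62/13.1 = 3.864 kN.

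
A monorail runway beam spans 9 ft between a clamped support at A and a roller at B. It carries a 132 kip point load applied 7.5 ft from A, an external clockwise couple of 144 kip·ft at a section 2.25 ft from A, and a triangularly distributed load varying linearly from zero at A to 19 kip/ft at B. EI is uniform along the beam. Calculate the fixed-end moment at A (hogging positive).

Release the roller at B. Primary structure: cantilever fixed at A.
Primary-structure tip deflection at B by superposition:
  point load 132 at a = 7.5: Pa²(3L − a)/(6EI) = 24131/EI
  clockwise couple 144 at a = 2.25: M₀a(2L − a)/(2EI) = 2552/EI
  triangular load, peak 19 at the free end: 11w₀L⁴/(120EI) = 11427/EI
  δ_0 = 38110/EI
Flexibility coefficient — unit upward force at B: δ_{BB} = L³/(3EI) = 243/EI.
The prop prevents deflection at B: R_B = δ_0/δ_{BB} = 38110/243 = 156.8 kip.
Moment equilibrium about A: M_A = Σ(load moments about A) − R_B·L = 1647 − 156.8×9 = 235.5 kip·ft.

M_A = 235.5 kip·ft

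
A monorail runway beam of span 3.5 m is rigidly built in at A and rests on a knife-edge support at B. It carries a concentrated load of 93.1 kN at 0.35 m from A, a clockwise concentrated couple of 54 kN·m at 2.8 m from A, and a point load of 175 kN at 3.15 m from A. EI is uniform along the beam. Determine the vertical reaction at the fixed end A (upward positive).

R_A = 95.7 kN

Choose R_B as the redundant. The primary structure is the cantilever fixed at A.
Deflection at B on the released cantilever, summing each load's contribution:
  point load 93.1 at a = 0.35: Pa²(3L − a)/(6EI) = 19.29/EI
  clockwise couple 54 at a = 2.8: M₀a(2L − a)/(2EI) = 317.5/EI
  point load 175 at a = 3.15: Pa²(3L − a)/(6EI) = 2127/EI
  δ_0 = 2464/EI
Tip deflection under a unit load at B: L³/(3EI) = 14.29/EI.
Compatibility at B: δ_0 − R_B·δ_{BB} = 0, so R_B = 2464/14.29 = 172.4 kN.
Vertical equilibrium: R_A = ΣP − R_B = 268.1 − 172.4 = 95.7 kN.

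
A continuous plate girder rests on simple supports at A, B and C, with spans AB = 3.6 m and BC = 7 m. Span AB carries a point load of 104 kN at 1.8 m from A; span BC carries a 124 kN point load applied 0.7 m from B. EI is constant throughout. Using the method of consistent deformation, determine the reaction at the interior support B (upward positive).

R_B = 194.2 kN

Insert a hinge at B; M_B is the redundant, and each span becomes simply supported.
End slopes at the hinge B, treating each span as simply supported:
  span AB: point load 104 at a = 1.8: Pab(L + a)/(6LEI) = 84.24/EI
  span BC: point load 124 at a = 0.7: Pab(L + b)/(6LEI) = 173.2/EI
  relative rotation θ_0 = (84.24 + 173.2)/EI = 257.4/EI
A unit hogging moment at B produces rotation L₁/(3EI) + L₂/(3EI) = 3.533/EI.
Slope continuity at B: θ_0 = M_B·3.533/EI, so M_B = 257.4/3.533 = 72.85 kN·m (hogging).
Span AB, ΣM about A with M_B applied at B: R_B^{AB}·3.6 = 187.2 + 72.85, so R_B^{AB} = 72.24 kN and R_A = 104 − 72.24 = 31.76 kN.
Span BC, ΣM about C: R_B^{BC}·7 = 781.2 + 72.85, so R_B^{BC} = 122 kN and R_C = 124 − 122 = 1.993 kN.
R_B = 72.24 + 122 = 194.2 kN.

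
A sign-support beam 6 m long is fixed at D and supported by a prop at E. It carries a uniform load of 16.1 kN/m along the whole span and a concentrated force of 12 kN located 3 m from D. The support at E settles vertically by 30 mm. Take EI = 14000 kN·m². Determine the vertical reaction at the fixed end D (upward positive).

R_D = 74.46 kN

Choose R_E as the redundant. The primary structure is the cantilever fixed at D.
Primary-structure tip deflection at E by superposition:
  UDL 16.1: wL⁴/(8EI) = 2608/EI
  point load 12 at a = 3: Pa²(3L − a)/(6EI) = 270/EI
  δ_0 = 2878/EI
Tip deflection under a unit load at E: L³/(3EI) = 72/EI.
With EI = 14000 kN·m²: δ_0 = 0.20559 m and δ_{EE} = 0.005143 m/kN.
Compatibility — the beam at E must follow the support down by 0.03 m: δ_0 − R_E·δ_{EE} = 0.03, so R_E = (0.20559 − 0.03)/0.005143 = 34.14 kN.
Vertical equilibrium: R_D = ΣP − R_E = 108.6 − 34.14 = 74.46 kN.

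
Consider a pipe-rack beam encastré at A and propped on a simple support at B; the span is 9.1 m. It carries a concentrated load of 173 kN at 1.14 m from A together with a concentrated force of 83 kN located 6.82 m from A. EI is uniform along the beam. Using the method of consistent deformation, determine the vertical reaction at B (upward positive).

R_B = 56.36 kN

Release the roller at B. Primary structure: cantilever fixed at A.
Primary-structure tip deflection at B by superposition:
  point load 173 at a = 1.14: Pa²(3L − a)/(6EI) = 980.3/EI
  point load 83 at a = 6.82: Pa²(3L − a)/(6EI) = 13177/EI
  δ_0 = 14158/EI
Flexibility coefficient — unit upward force at B: δ_{BB} = L³/(3EI) = 251.2/EI.
Compatibility at B: δ_0 − R_B·δ_{BB} = 0, so R_B = 14158/251.2 = 56.36 kN.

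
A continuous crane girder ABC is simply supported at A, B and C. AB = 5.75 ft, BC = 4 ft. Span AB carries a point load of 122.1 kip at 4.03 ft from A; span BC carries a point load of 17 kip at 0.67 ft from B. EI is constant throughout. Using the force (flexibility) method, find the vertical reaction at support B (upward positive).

Insert a hinge at B; M_B is the redundant, and each span becomes simply supported.
End slopes at the hinge B, treating each span as simply supported:
  span AB: point load 122.1 at a = 4.03: Pab(L + a)/(6LEI) = 239.9/EI
  span BC: point load 17 at a = 0.67: Pab(L + b)/(6LEI) = 11.58/EI
  relative rotation θ_0 = (239.9 + 11.58)/EI = 251.5/EI
A unit hogging moment at B produces rotation L₁/(3EI) + L₂/(3EI) = 3.25/EI.
Compatibility: M_B·(L₁+L₂)/(3EI) = θ_0, giving M_B = 77.39 kip·ft (hogging).
Span AB, ΣM about A with M_B applied at B: R_B^{AB}·5.75 = 492.1 + 77.39, so R_B^{AB} = 99.03 kip and R_A = 122.1 − 99.03 = 23.07 kip.
Span BC, ΣM about C: R_B^{BC}·4 = 56.61 + 77.39, so R_B^{BC} = 33.5 kip and R_C = 17 − 33.5 = -16.5 kip.
R_B = 99.03 + 33.5 = 132.5 kip.

R_B = 132.5 kip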